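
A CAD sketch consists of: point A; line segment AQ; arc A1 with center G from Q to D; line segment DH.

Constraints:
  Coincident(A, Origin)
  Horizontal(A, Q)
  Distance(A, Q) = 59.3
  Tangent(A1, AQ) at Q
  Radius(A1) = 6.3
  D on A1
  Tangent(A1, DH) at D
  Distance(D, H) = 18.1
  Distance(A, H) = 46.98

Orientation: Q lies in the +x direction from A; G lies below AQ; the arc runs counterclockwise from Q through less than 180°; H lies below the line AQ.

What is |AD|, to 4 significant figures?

54.24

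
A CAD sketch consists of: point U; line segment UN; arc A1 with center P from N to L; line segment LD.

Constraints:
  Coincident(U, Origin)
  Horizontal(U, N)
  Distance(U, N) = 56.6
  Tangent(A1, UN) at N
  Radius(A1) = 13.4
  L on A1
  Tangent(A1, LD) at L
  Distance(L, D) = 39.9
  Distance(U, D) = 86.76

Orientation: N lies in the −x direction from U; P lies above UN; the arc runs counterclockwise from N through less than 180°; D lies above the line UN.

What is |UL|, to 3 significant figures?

50.1

U is at the origin; U and N share the same y with |UN| = 56.6 and N on the −x side, so N = (-56.6, 0.00). Since A1 is tangent to UN there, PN ⟂ UN, so P = N + (0, 13.4) = (-56.6, 13.4). Since PL ⟂ LD (tangency), |PD| = √(13.4² + 39.9²) = 42.1 regardless of where L sits on A1. So D lies on both circle(U, 86.76) and circle(P, 42.1); the above-UN intersection is D = (-68.0, 53.9). L is the foot of the tangent from D: L = (-45.5, 20.9).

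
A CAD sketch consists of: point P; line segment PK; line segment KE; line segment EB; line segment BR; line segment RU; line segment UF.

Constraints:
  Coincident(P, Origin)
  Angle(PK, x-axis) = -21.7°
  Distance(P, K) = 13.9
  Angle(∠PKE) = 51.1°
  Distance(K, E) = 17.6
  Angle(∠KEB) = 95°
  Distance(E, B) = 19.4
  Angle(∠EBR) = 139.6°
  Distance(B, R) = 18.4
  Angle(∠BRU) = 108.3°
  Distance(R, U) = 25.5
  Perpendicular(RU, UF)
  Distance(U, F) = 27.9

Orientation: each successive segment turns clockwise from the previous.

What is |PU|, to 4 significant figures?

29.24

∠EBR = 139.6° gives BR at 84.00° from the x-axis; with |BR| = 18.4, R = (-11.46, 20.53). ∠BRU = 108.3° gives RU at 12.30° from the x-axis; with |RU| = 25.5, U = (13.46, 25.96). Then |PU| = |U − P| = 29.24.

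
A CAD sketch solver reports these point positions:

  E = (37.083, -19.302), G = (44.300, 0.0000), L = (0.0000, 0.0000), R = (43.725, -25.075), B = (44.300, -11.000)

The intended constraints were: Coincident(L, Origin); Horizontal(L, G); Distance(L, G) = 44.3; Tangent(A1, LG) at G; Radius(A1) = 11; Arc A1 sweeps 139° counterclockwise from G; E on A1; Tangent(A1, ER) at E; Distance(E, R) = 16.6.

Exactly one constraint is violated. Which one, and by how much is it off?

Distance(E, R) = 16.6 — off by 7.80.

L = (0.00, 0.00) ✓; L.y = 0.00, G.y = 0.00 ✓; |LG| = 44.30 ✓; ∠(BG, GL) = 90.00° ✓; |BG| = 11.00 ✓; bearing(B→E) − bearing(B→G) = 139.0° ✓; |BE| = 11.00 ✓; ∠(BE, ER) = 90.00° ✓; |ER| = 8.800 ✗.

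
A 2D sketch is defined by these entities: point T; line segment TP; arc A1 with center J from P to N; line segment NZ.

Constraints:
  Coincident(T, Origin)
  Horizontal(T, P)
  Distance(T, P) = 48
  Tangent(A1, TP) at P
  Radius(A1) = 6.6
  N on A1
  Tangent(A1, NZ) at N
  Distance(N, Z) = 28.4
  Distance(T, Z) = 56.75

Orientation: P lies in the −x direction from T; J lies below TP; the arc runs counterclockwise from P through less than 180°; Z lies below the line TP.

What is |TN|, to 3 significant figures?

54.9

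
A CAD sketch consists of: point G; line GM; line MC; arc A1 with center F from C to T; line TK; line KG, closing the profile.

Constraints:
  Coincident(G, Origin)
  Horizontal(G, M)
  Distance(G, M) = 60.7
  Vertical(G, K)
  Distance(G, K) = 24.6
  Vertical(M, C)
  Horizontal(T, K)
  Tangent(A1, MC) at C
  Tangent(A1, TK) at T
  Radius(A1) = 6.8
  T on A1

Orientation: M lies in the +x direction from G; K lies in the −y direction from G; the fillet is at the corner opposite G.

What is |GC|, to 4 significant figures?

63.26

G is at the origin; GM is horizontal with |GM| = 60.7 and M on the +x side, so M = (60.70, 0.000). G and K share the same x with |GK| = 24.6 and K on the −y side, so K = (0.000, -24.60). The virtual corner opposite G is at (60.70, -24.60). The tangent condition forces FC to be normal to MC and A1 meets TK tangentially, so FT is at right angles to TK, with radius 6.8, so the center F sits 6.8 in from both sides at F = (53.90, -17.80). That places the tangent points at C = (60.70, -17.80) on MC and T = (53.90, -24.60) on TK. Then |GC| = |C − G| = 63.26.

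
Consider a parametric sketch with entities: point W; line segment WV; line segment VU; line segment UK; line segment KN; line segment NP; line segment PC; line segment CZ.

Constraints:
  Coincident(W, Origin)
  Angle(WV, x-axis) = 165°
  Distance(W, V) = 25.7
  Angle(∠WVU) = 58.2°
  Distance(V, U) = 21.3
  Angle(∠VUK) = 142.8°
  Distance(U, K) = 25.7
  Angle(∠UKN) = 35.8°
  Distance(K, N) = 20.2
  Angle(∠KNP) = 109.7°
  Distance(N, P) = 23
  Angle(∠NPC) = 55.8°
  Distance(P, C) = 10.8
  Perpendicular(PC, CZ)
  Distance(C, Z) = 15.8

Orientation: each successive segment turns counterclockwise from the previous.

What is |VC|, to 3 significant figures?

25.0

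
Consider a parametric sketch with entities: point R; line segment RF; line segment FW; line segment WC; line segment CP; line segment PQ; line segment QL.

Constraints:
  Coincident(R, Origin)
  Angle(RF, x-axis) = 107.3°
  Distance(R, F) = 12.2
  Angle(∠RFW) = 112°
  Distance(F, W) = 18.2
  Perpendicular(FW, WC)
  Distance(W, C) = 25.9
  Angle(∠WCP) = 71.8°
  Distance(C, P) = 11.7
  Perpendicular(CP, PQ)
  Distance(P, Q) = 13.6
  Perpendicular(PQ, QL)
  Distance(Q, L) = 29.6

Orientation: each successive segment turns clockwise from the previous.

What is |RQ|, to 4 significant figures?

16.03

∠WCP = 71.8° gives CP at -158.9° from the x-axis; with |CP| = 11.7, P = (15.94, -1.079). CP is perpendicular to PQ, so PQ runs at 111.1°; with |PQ| = 13.6, Q = (11.05, 11.61). Then |RQ| = |Q − R| = 16.03.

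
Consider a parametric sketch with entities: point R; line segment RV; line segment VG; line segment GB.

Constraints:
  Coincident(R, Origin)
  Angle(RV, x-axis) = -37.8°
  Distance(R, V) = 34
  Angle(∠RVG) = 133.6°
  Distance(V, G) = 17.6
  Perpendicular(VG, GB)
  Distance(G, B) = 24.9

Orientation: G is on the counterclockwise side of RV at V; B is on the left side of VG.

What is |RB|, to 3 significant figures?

41.0

R is at the origin; RV runs at -37.8° with length 34.0, so V = 34.0·(cos -37.8°, sin -37.8°) = (26.9, -20.8). ∠RVG = 133.6°, so VG runs at -37.8° + (180° − 133.6°) = 8.60° from the x-axis; with |VG| = 17.6, G = V + 17.6·(cos 8.60°, sin 8.60°) = (44.3, -18.2). VG is perpendicular to GB; with |GB| = 24.9 on the left of VG, B = G + 24.9·(-0.150, 0.989) = (40.5, 6.41). Then |RB| = |B − R| = 41.0.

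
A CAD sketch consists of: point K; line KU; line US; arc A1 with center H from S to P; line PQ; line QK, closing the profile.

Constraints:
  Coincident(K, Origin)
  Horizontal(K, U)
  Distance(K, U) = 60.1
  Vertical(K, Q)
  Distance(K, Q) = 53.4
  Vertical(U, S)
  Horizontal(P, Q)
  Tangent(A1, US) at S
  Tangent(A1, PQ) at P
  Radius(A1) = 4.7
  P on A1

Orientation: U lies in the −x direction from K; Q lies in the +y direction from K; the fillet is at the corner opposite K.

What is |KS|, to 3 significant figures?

77.4

K is at the origin; KU is horizontal with |KU| = 60.1 and U on the −x side, so U = (-60.1, 0.00). K and Q share the same x with |KQ| = 53.4 and Q on the +y side, so Q = (0.00, 53.4). The virtual corner opposite K is at (-60.1, 53.4). Tangency of A1 to US means the radius HS is perpendicular to US and A1 meets PQ tangentially, so HP is at right angles to PQ, with radius 4.7, so the center H sits 4.7 in from both sides at H = (-55.4, 48.7). That places the tangent points at S = (-60.1, 48.7) on US and P = (-55.4, 53.4) on PQ. Then |KS| = |S − K| = 77.4.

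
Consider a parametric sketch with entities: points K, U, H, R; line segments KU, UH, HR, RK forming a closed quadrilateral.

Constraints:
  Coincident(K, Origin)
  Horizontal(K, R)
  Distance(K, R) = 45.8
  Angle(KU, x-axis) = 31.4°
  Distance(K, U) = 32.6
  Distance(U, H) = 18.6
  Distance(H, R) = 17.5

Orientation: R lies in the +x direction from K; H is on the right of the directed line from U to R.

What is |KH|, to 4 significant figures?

28.42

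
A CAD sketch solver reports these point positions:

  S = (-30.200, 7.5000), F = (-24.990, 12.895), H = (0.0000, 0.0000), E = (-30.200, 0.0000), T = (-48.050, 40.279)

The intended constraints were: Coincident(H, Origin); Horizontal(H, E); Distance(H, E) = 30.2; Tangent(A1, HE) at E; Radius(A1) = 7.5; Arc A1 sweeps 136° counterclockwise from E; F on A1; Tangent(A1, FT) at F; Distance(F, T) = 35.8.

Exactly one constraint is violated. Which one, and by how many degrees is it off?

Tangent(A1, FT) at F — off by 5.90°.

H = (0.00, 0.00) ✓; H.y = 0.00, E.y = 0.00 ✓; |HE| = 30.20 ✓; ∠(SE, EH) = 90.00° ✓; |SE| = 7.500 ✓; bearing(S→F) − bearing(S→E) = 136.0° ✓; |SF| = 7.500 ✓; ∠(SF, FT) = 95.90° ✗; |FT| = 35.80 ✓.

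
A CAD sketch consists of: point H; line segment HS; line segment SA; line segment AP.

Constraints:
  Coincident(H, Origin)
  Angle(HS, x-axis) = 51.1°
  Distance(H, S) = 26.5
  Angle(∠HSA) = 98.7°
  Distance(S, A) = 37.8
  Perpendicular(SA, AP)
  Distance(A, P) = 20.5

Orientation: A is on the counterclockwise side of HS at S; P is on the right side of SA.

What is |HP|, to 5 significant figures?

62.677

∠HSA = 98.7°, so SA runs at 51.1° + (180° − 98.7°) = 132.40° from the x-axis; with |SA| = 37.8, A = S + 37.8·(cos 132.40°, sin 132.40°) = (-8.8476, 48.537). SA ⟂ AP; with |AP| = 20.5 on the right of SA, P = A + 20.5·(0.73846, 0.67430) = (6.2907, 62.360). Then |HP| = |P − H| = 62.677.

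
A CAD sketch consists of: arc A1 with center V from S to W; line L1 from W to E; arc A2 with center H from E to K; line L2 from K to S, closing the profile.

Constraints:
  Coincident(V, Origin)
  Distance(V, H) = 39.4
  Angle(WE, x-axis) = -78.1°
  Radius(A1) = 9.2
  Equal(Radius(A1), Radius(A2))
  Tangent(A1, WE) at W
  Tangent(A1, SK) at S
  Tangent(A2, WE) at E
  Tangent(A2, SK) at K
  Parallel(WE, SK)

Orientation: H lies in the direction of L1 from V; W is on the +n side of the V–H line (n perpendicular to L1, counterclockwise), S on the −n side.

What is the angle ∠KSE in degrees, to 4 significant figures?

25.03°

The slot axis is L1's direction at -78.1°, so u = (cos -78.1°, sin -78.1°) = (0.2062, -0.9785) and n = (−sin -78.1°, cos -78.1°) = (0.9785, 0.2062). V is at the origin and H lies 39.4 along u from V, so H = 39.4·u = (8.124, -38.55). Tangency of A1 to both parallel lines with radius 9.2 puts W and S at V ± 9.2·n: W = (9.002, 1.897), S = (-9.002, -1.897). Equal radii place E and K the same way about H: E = H + 9.2·n = (17.13, -36.66), K = H − 9.2·n = (-0.8778, -40.45). Then cos ∠KSE = SK·SE / (|SK||SE|), giving 25.03°.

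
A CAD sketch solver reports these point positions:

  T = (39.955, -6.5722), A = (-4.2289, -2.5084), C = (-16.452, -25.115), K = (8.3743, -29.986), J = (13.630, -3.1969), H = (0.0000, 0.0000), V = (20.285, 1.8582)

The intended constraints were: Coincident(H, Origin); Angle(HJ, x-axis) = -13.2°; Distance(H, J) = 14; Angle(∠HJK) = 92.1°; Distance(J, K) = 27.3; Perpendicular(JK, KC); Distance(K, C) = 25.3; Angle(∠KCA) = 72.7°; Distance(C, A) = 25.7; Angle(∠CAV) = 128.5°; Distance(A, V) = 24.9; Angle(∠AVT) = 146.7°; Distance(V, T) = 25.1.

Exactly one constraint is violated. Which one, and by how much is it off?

Distance(V, T) = 25.1 — off by 3.70.

H = (0.00, 0.00) ✓; HJ at -13.20° ✓; |HJ| = 14.00 ✓; ∠HJK = 92.10° ✓; |JK| = 27.30 ✓; ∠(JK, KC) = 90.00° ✓; |KC| = 25.30 ✓; ∠KCA = 72.70° ✓; |CA| = 25.70 ✓; ∠CAV = 128.5° ✓; |AV| = 24.90 ✓; ∠AVT = 146.7° ✓; |VT| = 21.40 ✗.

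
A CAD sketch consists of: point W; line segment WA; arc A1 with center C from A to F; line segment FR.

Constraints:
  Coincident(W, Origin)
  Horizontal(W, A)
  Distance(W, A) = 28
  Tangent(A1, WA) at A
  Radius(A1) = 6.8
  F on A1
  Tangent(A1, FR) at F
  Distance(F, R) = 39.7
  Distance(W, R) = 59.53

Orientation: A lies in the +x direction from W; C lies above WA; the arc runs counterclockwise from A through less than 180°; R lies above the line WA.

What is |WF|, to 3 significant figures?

35.3

Checks: |CA| = 6.800 ✓; |CF| = 6.800 ✓; ∠(CF, FR) = 90.00° ✓; |FR| = 39.70 ✓; |WR| = 59.53 ✓.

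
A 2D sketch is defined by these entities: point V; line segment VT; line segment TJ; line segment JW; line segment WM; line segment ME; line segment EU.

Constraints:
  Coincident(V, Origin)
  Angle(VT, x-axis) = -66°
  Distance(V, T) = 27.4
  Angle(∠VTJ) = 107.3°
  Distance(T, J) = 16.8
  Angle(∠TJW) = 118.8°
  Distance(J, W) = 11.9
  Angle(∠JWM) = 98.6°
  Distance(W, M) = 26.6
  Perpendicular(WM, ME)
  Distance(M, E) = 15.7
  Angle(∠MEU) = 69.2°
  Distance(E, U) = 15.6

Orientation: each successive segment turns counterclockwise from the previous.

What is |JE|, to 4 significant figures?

28.65

∠JWM = 98.6° gives WM at 149.3° from the x-axis; with |WM| = 26.6, M = (9.435, 1.535). WM ⟂ ME, so ME runs at -120.7°; with |ME| = 15.7, E = (1.419, -11.96). Then |JE| = |E − J| = 28.65.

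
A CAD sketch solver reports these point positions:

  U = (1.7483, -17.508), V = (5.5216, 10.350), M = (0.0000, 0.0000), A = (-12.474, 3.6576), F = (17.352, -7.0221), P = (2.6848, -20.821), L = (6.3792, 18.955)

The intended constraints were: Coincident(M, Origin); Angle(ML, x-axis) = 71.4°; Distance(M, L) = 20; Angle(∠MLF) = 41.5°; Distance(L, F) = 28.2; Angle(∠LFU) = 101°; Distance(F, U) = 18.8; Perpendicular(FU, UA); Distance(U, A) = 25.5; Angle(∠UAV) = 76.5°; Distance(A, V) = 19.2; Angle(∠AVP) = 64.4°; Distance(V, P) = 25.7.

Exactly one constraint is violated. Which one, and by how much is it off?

Distance(V, P) = 25.7 — off by 5.60.

M = (0.00, 0.00) ✓; ML at 71.40° ✓; |ML| = 20.00 ✓; ∠MLF = 41.50° ✓; |LF| = 28.20 ✓; ∠LFU = 101.0° ✓; |FU| = 18.80 ✓; ∠(FU, UA) = 90.00° ✓; |UA| = 25.50 ✓; ∠UAV = 76.50° ✓; |AV| = 19.20 ✓; ∠AVP = 64.40° ✓; |VP| = 31.30 ✗.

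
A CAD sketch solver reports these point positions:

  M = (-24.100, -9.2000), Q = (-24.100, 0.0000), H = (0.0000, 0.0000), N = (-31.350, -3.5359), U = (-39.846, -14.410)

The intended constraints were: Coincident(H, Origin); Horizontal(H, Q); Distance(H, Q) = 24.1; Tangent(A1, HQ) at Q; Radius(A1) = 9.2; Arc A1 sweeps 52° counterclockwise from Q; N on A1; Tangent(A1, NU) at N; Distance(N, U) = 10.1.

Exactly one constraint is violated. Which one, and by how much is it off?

Distance(N, U) = 10.1 — off by 3.70.

H = (0.00, 0.00) ✓; H.y = 0.00, Q.y = 0.00 ✓; |HQ| = 24.10 ✓; ∠(MQ, QH) = 90.00° ✓; |MQ| = 9.200 ✓; bearing(M→N) − bearing(M→Q) = 52.00° ✓; |MN| = 9.200 ✓; ∠(MN, NU) = 90.00° ✓; |NU| = 13.80 ✗.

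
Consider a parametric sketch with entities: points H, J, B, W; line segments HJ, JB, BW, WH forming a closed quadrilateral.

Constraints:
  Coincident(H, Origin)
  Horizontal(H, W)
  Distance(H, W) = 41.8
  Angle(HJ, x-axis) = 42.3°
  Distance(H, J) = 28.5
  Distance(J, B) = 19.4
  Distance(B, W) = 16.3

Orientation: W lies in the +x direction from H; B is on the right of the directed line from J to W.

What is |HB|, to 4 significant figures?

25.50

H is at the origin; HW is horizontal with |HW| = 41.8 and W in +x, so W = (41.8, 0). HJ runs at 42.3° with |HJ| = 28.5, so J = (21.08, 19.18). B is determined by |JB| = 19.4 and |BW| = 16.3 together: it lies at the intersection of circle(J, 19.4) and circle(W, 16.3). With |JW| = 28.24, the foot of the radical line on JW is 16.08 from J and the perpendicular offset is √(19.4² − 16.08²) = 10.86. Taking the right-of-JW solution: B = (25.50, 0.2918).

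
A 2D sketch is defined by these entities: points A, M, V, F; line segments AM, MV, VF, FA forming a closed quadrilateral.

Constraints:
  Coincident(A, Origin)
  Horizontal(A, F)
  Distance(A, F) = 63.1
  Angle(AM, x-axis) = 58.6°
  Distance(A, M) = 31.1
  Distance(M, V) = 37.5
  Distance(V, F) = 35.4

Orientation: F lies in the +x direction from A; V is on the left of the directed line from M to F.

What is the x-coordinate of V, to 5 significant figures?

52.971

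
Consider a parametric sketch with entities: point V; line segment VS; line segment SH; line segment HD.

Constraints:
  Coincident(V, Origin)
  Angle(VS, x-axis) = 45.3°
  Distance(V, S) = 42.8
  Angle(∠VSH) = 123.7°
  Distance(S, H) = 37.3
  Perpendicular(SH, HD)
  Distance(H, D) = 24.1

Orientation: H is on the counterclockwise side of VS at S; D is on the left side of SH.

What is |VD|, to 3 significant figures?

62.1

V is at the origin; VS runs at 45.3° with length 42.8, so S = 42.8·(cos 45.3°, sin 45.3°) = (30.1, 30.4). ∠VSH = 123.7°, so SH runs at 45.3° + (180° − 123.7°) = 102° from the x-axis; with |SH| = 37.3, H = S + 37.3·(cos 102°, sin 102°) = (22.6, 67.0). SH is perpendicular to HD; with |HD| = 24.1 on the left of SH, D = H + 24.1·(-0.980, -0.201) = (-1.00, 62.1). Then |VD| = |D − V| = 62.1.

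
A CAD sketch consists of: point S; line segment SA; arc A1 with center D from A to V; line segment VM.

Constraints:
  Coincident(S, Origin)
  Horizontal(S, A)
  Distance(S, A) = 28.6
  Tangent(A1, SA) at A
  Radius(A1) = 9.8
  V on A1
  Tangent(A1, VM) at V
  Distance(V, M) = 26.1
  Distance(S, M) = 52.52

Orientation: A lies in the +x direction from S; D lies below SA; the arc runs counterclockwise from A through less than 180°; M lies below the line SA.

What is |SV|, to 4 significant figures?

26.69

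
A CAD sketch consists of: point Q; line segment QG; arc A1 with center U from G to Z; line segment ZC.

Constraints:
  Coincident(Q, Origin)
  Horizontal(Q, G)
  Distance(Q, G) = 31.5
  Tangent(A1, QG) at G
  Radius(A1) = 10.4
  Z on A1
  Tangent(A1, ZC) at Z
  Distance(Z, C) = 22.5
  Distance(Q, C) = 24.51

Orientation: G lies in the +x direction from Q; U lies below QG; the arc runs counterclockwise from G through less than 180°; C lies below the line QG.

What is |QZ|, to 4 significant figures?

23.49

Checks: Q = (0.00, 0.00) ✓; |UZ| = 10.40 ✓; ∠(UZ, ZC) = 90.00° ✓; |ZC| = 22.50 ✓; |QC| = 24.51 ✓.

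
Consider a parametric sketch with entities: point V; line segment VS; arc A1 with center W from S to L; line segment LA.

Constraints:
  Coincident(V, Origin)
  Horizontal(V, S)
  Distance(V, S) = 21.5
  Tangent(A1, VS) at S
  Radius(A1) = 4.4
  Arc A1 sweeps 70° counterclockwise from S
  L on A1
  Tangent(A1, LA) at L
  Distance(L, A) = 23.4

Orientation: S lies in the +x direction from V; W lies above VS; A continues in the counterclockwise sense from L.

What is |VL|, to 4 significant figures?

25.80

Since A1 is tangent to VS there, WS ⟂ VS, so W = S + (0, 4.4) = (21.50, 4.400). On A1, S sits at bearing -90° from W; a 70° counterclockwise sweep puts L at bearing -20°, so L = W + 4.4·(cos -20°, sin -20°) = (25.63, 2.895). Then |VL| = |L − V| = 25.80.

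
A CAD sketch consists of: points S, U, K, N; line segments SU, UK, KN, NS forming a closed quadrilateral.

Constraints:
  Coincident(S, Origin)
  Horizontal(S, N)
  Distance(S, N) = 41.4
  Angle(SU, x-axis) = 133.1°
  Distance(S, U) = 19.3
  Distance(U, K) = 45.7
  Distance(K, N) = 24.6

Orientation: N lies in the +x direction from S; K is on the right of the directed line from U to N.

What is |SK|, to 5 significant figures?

26.663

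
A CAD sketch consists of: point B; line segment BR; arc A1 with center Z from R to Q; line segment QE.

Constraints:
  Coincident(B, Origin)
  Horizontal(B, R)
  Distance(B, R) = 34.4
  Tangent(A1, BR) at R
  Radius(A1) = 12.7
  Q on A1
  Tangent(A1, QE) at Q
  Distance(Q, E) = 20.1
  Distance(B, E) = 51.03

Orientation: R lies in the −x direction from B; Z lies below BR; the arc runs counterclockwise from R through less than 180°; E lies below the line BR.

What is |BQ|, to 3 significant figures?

49.3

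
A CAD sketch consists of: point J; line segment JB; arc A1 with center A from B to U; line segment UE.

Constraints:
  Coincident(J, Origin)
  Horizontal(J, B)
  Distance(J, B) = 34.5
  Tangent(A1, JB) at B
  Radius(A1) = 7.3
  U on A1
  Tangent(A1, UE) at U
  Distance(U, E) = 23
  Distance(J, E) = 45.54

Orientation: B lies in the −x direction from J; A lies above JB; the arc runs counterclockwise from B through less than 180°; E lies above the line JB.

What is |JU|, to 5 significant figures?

28.880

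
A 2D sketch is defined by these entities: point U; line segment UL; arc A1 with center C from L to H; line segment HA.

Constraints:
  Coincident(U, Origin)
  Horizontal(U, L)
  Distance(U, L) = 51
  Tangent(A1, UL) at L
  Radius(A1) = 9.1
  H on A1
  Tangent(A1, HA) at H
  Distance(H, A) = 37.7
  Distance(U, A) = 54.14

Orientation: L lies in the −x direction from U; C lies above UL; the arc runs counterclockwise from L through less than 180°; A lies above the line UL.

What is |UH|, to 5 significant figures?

42.742

U is at the origin; UL is horizontal with |UL| = 51.0 and L on the −x side, so L = (-51.000, 0.0000). Tangency of A1 to UL means the radius CL is perpendicular to UL, so C = L + (0, 9.1) = (-51.000, 9.1000). Since CH ⟂ HA (tangency), |CA| = √(9.1² + 37.7²) = 38.783 regardless of where H sits on A1. So A lies on both circle(U, 54.14) and circle(C, 38.783); the above-UL intersection is A = (-32.588, 43.234). H is the foot of the tangent from A: H = (-42.201, 6.7797).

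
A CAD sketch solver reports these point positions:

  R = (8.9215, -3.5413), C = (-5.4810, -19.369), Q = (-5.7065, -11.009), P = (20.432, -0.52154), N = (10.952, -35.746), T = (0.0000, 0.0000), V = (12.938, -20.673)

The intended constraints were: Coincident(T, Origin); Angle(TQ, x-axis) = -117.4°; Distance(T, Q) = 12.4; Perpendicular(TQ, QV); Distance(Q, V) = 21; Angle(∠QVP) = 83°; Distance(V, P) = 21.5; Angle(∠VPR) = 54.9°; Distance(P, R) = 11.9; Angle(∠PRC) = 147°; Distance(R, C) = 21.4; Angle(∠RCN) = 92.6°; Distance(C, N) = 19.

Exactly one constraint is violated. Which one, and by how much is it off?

Distance(C, N) = 19 — off by 4.20.

T = (0.00, 0.00) ✓; TQ at -117.4° ✓; |TQ| = 12.40 ✓; ∠(TQ, QV) = 90.00° ✓; |QV| = 21.00 ✓; ∠QVP = 83.00° ✓; |VP| = 21.50 ✓; ∠VPR = 54.90° ✓; |PR| = 11.90 ✓; ∠PRC = 147.0° ✓; |RC| = 21.40 ✓; ∠RCN = 92.60° ✓; |CN| = 23.20 ✗.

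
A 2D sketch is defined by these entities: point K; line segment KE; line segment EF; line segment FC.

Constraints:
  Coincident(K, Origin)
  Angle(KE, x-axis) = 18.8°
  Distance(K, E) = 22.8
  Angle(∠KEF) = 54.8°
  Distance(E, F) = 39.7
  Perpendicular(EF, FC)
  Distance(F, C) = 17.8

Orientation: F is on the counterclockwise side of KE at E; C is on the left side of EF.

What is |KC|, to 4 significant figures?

26.57

K is at the origin; KE runs at 18.8° with length 22.8, so E = 22.8·(cos 18.8°, sin 18.8°) = (21.58, 7.348). ∠KEF = 54.8°, so EF runs at 18.8° + (180° − 54.8°) = 144.0° from the x-axis; with |EF| = 39.7, F = E + 39.7·(cos 144.0°, sin 144.0°) = (-10.53, 30.68). EF ⟂ FC; with |FC| = 17.8 on the left of EF, C = F + 17.8·(-0.5878, -0.8090) = (-21.00, 16.28). Then |KC| = |C − K| = 26.57.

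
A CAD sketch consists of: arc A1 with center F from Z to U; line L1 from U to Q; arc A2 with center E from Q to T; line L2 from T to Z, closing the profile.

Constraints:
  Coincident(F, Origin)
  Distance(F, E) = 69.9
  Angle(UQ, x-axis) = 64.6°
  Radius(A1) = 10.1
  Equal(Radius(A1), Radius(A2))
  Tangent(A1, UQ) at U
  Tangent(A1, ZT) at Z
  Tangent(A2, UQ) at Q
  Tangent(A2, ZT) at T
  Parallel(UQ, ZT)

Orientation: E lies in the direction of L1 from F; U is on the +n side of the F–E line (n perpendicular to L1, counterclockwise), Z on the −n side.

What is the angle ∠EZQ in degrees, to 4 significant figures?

7.897°

The slot axis is L1's direction at 64.6°, so u = (cos 64.6°, sin 64.6°) = (0.4289, 0.9033) and n = (−sin 64.6°, cos 64.6°) = (-0.9033, 0.4289). F is at the origin and E lies 69.9 along u from F, so E = 69.9·u = (29.98, 63.14). Tangency of A1 to both parallel lines with radius 10.1 puts U and Z at F ± 10.1·n: U = (-9.124, 4.332), Z = (9.124, -4.332). Equal radii place Q and T the same way about E: Q = E + 10.1·n = (20.86, 67.48), T = E − 10.1·n = (39.11, 58.81). Then cos ∠EZQ = ZE·ZQ / (|ZE||ZQ|), giving 7.897°.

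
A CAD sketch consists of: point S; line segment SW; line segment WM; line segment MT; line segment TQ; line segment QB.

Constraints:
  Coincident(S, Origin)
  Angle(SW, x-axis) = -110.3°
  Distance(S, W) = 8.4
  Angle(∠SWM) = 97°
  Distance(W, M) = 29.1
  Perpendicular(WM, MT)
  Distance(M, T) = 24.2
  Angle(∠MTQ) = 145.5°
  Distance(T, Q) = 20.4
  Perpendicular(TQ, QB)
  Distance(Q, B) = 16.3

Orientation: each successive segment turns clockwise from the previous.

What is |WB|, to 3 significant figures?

32.0

∠MTQ = 145.5° gives TQ at 42.2° from the x-axis; with |TQ| = 20.4, Q = (-10.6, 36.1). The perpendicularity gives QB at right angles to TQ, so QB runs at -47.8°; with |QB| = 16.3, B = (0.395, 24.0). Then |WB| = |B − W| = 32.0.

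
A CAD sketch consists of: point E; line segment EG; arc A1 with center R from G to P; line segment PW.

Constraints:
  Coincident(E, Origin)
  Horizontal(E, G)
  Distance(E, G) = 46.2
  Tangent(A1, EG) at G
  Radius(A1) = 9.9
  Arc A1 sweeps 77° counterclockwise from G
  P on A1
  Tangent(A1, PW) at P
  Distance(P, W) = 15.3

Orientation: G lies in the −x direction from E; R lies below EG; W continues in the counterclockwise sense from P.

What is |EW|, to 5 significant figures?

63.443

E is at the origin; E and G share the same y with |EG| = 46.2 and G on the −x side, so G = (-46.200, 0.0000). Since A1 is tangent to EG there, RG ⟂ EG, so R = G + (0, -9.9) = (-46.200, -9.9000). On A1, G sits at bearing 90° from R; a 77° counterclockwise sweep puts P at bearing 167°, so P = R + 9.9·(cos 167°, sin 167°) = (-55.846, -7.6730). Tangency of A1 to PW means the radius RP is perpendicular to PW, so PW runs along (−sin 167°, cos 167°); with |PW| = 15.3, W = (-59.288, -22.581). Then |EW| = |W − E| = 63.443.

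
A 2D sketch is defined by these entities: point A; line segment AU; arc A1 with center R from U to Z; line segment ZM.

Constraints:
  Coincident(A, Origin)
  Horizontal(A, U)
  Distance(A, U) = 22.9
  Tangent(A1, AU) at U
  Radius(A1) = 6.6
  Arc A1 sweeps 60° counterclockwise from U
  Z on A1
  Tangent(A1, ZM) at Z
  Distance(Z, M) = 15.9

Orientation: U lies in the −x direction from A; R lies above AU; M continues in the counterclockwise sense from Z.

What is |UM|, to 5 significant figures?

21.866

A is at the origin; A and U share the same y with |AU| = 22.9 and U on the −x side, so U = (-22.900, 0.0000). The tangent condition forces RU to be normal to AU, so R = U + (0, 6.6) = (-22.900, 6.6000). On A1, U sits at bearing -90° from R; a 60° counterclockwise sweep puts Z at bearing -30°, so Z = R + 6.6·(cos -30°, sin -30°) = (-17.184, 3.3000). The tangent condition forces RZ to be normal to ZM, so ZM runs along (−sin -30°, cos -30°); with |ZM| = 15.9, M = (-9.2342, 17.070). Then |UM| = |M − U| = 21.866.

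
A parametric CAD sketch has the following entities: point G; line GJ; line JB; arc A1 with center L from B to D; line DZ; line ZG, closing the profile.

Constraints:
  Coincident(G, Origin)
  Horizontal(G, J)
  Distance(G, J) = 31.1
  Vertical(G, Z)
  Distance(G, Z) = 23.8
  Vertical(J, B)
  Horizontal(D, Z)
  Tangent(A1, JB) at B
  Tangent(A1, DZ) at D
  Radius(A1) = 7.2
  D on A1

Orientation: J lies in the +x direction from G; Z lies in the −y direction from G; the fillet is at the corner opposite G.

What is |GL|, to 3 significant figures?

29.1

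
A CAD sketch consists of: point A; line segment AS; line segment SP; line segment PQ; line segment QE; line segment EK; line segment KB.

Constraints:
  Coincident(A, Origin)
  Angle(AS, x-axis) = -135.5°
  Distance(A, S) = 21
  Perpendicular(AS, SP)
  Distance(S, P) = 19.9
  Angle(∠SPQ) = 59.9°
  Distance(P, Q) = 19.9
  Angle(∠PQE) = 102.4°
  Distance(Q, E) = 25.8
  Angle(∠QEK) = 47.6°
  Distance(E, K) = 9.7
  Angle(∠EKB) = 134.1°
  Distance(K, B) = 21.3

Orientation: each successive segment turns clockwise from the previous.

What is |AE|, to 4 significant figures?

18.71

A is at the origin; AS runs at -135.5° with length 21.0, so S = (-14.98, -14.72). AS is perpendicular to SP, so SP runs at 134.5°; with |SP| = 19.9, P = (-28.93, -0.5254). ∠SPQ = 59.9° gives PQ at 14.40° from the x-axis; with |PQ| = 19.9, Q = (-9.652, 4.424). ∠PQE = 102.4° gives QE at -63.20° from the x-axis; with |QE| = 25.8, E = (1.981, -18.61). Then |AE| = |E − A| = 18.71.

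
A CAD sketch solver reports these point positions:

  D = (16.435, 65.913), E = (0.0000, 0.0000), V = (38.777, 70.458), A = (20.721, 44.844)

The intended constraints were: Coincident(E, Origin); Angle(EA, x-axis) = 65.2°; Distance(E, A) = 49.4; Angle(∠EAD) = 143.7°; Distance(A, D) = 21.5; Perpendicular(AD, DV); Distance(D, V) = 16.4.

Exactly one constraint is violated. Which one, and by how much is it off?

Distance(D, V) = 16.4 — off by 6.40.

E = (0.00, 0.00) ✓; EA at 65.20° ✓; |EA| = 49.40 ✓; ∠EAD = 143.7° ✓; |AD| = 21.50 ✓; ∠(AD, DV) = 90.00° ✓; |DV| = 22.80 ✗.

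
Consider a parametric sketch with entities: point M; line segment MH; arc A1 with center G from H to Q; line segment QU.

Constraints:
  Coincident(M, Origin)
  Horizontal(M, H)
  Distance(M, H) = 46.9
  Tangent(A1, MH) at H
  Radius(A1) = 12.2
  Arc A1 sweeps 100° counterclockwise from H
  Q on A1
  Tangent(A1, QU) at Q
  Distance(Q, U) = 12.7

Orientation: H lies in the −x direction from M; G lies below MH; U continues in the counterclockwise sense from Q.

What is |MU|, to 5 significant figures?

62.734

M is at the origin; MH is horizontal with |MH| = 46.9 and H on the −x side, so H = (-46.900, 0.0000). Tangency of A1 to MH means the radius GH is perpendicular to MH, so G = H + (0, -12.2) = (-46.900, -12.200). On A1, H sits at bearing 90° from G; a 100° counterclockwise sweep puts Q at bearing 190°, so Q = G + 12.2·(cos 190°, sin 190°) = (-58.915, -14.319). The tangent condition forces GQ to be normal to QU, so QU runs along (−sin 190°, cos 190°); with |QU| = 12.7, U = (-56.709, -26.826). Then |MU| = |U − M| = 62.734.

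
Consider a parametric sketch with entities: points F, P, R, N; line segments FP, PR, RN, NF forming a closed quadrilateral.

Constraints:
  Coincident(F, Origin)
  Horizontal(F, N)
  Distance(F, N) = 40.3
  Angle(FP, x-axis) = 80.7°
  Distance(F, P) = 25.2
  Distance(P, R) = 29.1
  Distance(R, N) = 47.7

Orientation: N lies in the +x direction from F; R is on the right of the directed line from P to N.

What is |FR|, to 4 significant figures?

7.601

F is at the origin; F and N share the same y with |FN| = 40.3 and N in +x, so N = (40.3, 0). FP runs at 80.7° with |FP| = 25.2, so P = (4.072, 24.87). R is determined by |PR| = 29.1 and |RN| = 47.7 together: it lies at the intersection of circle(P, 29.1) and circle(N, 47.7). With |PN| = 43.94, the foot of the radical line on PN is 5.717 from P and the perpendicular offset is √(29.1² − 5.717²) = 28.53. Taking the right-of-PN solution: R = (-7.363, -1.890).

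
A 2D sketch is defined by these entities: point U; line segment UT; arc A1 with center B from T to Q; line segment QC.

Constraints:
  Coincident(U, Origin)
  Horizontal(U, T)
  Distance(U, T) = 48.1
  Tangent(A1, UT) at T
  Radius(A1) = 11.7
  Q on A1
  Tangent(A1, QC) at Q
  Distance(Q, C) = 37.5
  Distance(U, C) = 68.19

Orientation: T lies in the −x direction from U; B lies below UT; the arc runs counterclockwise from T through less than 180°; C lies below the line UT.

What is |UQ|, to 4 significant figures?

61.12

Checks: U = (0.00, 0.00) ✓; |BQ| = 11.70 ✓; ∠(BQ, QC) = 90.00° ✓; |QC| = 37.50 ✓; |UC| = 68.19 ✓.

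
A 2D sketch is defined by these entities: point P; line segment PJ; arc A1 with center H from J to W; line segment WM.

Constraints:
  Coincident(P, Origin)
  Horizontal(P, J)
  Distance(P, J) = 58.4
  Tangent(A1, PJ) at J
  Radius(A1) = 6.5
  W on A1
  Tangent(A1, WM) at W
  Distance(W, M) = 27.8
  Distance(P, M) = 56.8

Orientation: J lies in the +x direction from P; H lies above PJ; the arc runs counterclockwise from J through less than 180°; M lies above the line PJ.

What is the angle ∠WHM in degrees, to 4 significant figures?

76.84°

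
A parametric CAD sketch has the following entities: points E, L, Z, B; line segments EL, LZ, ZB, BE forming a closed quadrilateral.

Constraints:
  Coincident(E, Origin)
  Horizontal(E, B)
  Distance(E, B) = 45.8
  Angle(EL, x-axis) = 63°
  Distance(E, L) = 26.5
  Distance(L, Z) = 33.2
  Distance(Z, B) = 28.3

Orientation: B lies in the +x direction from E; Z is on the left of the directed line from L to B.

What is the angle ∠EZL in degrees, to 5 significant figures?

24.116°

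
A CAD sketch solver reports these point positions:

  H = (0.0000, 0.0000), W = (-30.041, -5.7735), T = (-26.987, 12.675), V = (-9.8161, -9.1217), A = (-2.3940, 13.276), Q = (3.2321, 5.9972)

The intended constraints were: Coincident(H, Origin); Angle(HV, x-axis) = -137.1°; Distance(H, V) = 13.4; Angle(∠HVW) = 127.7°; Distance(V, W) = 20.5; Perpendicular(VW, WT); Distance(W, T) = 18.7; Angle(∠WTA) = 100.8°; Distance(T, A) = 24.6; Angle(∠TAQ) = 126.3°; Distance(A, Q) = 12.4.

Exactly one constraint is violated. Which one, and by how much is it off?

Distance(A, Q) = 12.4 — off by 3.20.

H = (0.00, 0.00) ✓; HV at -137.1° ✓; |HV| = 13.40 ✓; ∠HVW = 127.7° ✓; |VW| = 20.50 ✓; ∠(VW, WT) = 90.00° ✓; |WT| = 18.70 ✓; ∠WTA = 100.8° ✓; |TA| = 24.60 ✓; ∠TAQ = 126.3° ✓; |AQ| = 9.200 ✗.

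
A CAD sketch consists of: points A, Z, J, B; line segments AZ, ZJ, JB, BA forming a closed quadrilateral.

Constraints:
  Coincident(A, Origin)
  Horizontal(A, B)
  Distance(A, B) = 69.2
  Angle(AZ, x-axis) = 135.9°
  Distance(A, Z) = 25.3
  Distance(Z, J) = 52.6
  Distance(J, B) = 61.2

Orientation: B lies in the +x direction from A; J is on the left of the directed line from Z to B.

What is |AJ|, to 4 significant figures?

52.02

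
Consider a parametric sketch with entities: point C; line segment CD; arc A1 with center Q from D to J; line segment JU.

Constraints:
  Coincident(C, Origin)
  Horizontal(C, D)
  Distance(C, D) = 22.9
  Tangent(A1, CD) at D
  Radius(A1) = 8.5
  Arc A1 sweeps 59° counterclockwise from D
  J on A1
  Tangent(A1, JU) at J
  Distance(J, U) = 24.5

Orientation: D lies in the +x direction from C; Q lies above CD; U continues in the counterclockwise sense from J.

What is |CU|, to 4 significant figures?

49.63

On A1, D sits at bearing -90° from Q; a 59° counterclockwise sweep puts J at bearing -31°, so J = Q + 8.5·(cos -31°, sin -31°) = (30.19, 4.122). Tangency of A1 to JU means the radius QJ is perpendicular to JU, so JU runs along (−sin -31°, cos -31°); with |JU| = 24.5, U = (42.80, 25.12). Then |CU| = |U − C| = 49.63.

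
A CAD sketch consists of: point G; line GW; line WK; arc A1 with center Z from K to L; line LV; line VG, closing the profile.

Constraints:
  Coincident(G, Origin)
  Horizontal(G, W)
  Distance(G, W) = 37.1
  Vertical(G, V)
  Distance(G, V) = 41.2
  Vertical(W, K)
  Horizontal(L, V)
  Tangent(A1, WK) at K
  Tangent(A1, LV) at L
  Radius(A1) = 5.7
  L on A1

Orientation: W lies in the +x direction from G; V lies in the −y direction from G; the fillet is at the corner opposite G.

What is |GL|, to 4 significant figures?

51.80

G is at the origin; G and W share the same y with |GW| = 37.1 and W on the +x side, so W = (37.10, 0.000). G and V share the same x with |GV| = 41.2 and V on the −y side, so V = (0.000, -41.20). The virtual corner opposite G is at (37.10, -41.20). The tangent condition forces ZK to be normal to WK and tangency of A1 to LV means the radius ZL is perpendicular to LV, with radius 5.7, so the center Z sits 5.7 in from both sides at Z = (31.40, -35.50). That places the tangent points at K = (37.10, -35.50) on WK and L = (31.40, -41.20) on LV. Then |GL| = |L − G| = 51.80.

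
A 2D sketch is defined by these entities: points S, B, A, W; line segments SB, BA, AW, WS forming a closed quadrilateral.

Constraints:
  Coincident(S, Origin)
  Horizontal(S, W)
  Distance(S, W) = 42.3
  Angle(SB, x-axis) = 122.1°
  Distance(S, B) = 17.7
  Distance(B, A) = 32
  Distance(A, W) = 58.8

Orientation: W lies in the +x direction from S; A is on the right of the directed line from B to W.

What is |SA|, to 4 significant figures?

21.82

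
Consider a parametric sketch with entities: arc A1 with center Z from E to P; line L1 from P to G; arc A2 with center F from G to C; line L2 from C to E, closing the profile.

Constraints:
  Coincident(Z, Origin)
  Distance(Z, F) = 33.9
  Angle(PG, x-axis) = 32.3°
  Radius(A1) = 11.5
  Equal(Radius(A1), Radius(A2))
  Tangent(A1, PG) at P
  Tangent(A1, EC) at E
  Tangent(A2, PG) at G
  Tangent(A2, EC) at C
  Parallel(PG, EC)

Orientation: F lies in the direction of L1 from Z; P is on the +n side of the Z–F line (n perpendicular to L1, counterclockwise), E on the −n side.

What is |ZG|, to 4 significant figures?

35.80

Tangency of A1 to both parallel lines with radius 11.5 puts P and E at Z ± 11.5·n: P = (-6.145, 9.721), E = (6.145, -9.721). Equal radii place G and C the same way about F: G = F + 11.5·n = (22.51, 27.84), C = F − 11.5·n = (34.80, 8.394). Then |ZG| = |G − Z| = 35.80.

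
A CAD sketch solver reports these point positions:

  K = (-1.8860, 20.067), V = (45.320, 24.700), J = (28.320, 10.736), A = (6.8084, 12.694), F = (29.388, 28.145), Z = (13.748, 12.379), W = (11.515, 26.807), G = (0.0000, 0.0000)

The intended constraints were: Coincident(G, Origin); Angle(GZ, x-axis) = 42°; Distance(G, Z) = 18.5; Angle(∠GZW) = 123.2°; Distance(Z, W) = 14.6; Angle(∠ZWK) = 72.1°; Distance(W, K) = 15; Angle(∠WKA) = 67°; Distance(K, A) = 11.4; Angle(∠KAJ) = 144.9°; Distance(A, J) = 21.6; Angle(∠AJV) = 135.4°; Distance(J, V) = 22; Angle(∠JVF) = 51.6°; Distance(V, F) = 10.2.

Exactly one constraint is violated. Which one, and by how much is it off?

Distance(V, F) = 10.2 — off by 6.10.

G = (0.00, 0.00) ✓; GZ at 42.00° ✓; |GZ| = 18.50 ✓; ∠GZW = 123.2° ✓; |ZW| = 14.60 ✓; ∠ZWK = 72.10° ✓; |WK| = 15.00 ✓; ∠WKA = 67.00° ✓; |KA| = 11.40 ✓; ∠KAJ = 144.9° ✓; |AJ| = 21.60 ✓; ∠AJV = 135.4° ✓; |JV| = 22.00 ✓; ∠JVF = 51.60° ✓; |VF| = 16.30 ✗.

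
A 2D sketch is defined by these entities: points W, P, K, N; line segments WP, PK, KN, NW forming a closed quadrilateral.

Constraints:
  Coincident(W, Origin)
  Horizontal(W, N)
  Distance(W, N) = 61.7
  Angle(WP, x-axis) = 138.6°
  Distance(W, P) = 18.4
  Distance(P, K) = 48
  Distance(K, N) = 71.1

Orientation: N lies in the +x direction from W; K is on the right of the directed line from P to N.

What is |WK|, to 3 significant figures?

34.0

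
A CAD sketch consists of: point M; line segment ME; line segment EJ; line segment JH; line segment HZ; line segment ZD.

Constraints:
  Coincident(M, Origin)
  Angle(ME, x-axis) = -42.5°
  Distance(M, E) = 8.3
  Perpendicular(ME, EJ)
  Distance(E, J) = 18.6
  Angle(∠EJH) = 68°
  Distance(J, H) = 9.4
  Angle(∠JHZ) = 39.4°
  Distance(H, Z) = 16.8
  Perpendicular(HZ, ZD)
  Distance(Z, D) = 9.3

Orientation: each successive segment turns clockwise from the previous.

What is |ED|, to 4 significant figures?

21.45

∠JHZ = 39.4° gives HZ at -25.10° from the x-axis; with |HZ| = 16.8, Z = (4.720, -17.96). HZ is perpendicular to ZD, so ZD runs at -115.1°; with |ZD| = 9.3, D = (0.7751, -26.38). Then |ED| = |D − E| = 21.45.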